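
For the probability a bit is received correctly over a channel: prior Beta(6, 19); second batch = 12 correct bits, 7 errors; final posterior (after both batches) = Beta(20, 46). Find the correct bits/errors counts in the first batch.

2 correct bits and 20 errors

Because Beta–binomial updating is additive in the counts, the combined data contributed (α_post−α_prior, β_post−β_prior) successes and failures.
Total across both batches: 20−6=14 correct bits, 46−19=27 errors.
Subtract the second batch: 14−12=2 correct bits and 27−7=20 errors.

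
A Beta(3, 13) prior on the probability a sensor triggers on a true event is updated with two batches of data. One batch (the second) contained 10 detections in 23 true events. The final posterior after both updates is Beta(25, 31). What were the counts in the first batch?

12 detections and 5 misses

Because Beta–binomial updating is additive in the counts, the combined data contributed (α_post−α_prior, β_post−β_prior) successes and failures.
Total across both batches: 25−3=22 detections, 31−13=18 misses.
Subtract the second batch: 22−10=12 detections and 18−13=5 misses.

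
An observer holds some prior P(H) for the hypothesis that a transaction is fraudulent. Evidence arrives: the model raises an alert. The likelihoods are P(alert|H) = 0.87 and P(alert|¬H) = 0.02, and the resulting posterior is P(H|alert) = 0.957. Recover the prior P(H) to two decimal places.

P(H) = 0.34

Bayes' rule in odds form gives O(H|E) = O(H)·[P(E|H)/P(E|¬H)], hence O(H) = O(H|E)/LR.
Posterior odds = 0.957/(1−0.957) = 22.2558. LR = 0.87/0.02 = 43.5000.
Prior odds = 22.2558/43.5000 = 0.5116, so P(H) = 0.5116/(1+0.5116) ≈ 0.34.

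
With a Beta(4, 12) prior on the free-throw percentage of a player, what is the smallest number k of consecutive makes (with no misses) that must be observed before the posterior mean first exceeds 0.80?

k = 45

After k makes and 0 misses the posterior is Beta(4+k, 12), with mean (4+k)/(4+12+k).
Set (4+k)/(16+k) > 0.80 and solve: k > (0.80·16 − 4)/(1 − 0.80) = 44.000.
The smallest integer exceeding 44.000 is 45, and checking k=45: (49)/(61) = 0.8033 > 0.80.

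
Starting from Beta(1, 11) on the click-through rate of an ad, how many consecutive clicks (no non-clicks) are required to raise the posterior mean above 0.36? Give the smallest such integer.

k = 6

After k clicks and 0 non-clicks the posterior is Beta(1+k, 11), with mean (1+k)/(1+11+k).
Set (1+k)/(12+k) > 0.36 and solve: k > (0.36·12 − 1)/(1 − 0.36) = 5.188.
The smallest integer exceeding 5.188 is 6.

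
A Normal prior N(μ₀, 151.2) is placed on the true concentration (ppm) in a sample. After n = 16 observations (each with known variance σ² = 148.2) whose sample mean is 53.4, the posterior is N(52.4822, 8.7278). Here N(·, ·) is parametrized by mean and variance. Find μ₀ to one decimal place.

With known observation variance, the Normal–Normal posterior has precision τ_n = τ₀ + n/σ² and mean μ_n = (τ₀μ₀ + (n/σ²)x̄)/τ_n.
Here τ₀ = 1/151.2 = 0.006614 and τ_data = 16/148.2 = 0.107962, so τ_n = 0.114576.
Rearranging for μ₀: μ₀ = (μ_n·τ_n − τ_data·x̄)/τ₀ = (52.4822·0.114576 − 0.107962·53.4) / 0.006614 = 0.248030/0.006614 ≈ 37.5.

μ₀ = 37.5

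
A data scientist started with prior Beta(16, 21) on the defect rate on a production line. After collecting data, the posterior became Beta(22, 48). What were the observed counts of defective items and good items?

Beta is conjugate to the binomial likelihood: posterior = Beta(a+s, b+f).
Match parameters: s=22−16=6, f=48−21=27.

6 defective items and 27 good items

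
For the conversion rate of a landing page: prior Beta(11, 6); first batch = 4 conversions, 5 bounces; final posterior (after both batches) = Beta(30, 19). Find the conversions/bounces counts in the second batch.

Because Beta–binomial updating is additive in the counts, the combined data contributed (α_post−α_prior, β_post−β_prior) successes and failures.
Total across both batches: 30−11=19 conversions, 19−6=13 bounces.
Subtract the first batch: 19−4=15 conversions and 13−5=8 bounces.

15 conversions and 8 bounces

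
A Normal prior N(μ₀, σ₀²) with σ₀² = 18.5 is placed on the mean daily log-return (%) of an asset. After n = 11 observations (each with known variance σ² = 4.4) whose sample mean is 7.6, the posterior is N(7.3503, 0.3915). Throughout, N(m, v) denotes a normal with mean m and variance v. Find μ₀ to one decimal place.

μ₀ = -4.2

With known observation variance, the Normal–Normal posterior has precision τ_n = τ₀ + n/σ² and mean μ_n = (τ₀μ₀ + (n/σ²)x̄)/τ_n.
Here τ₀ = 1/18.5 = 0.054054 and τ_data = 11/4.4 = 2.500000, so τ_n = 2.554054.
Rearranging for μ₀: μ₀ = (μ_n·τ_n − τ_data·x̄)/τ₀ = (7.3503·2.554054 − 2.500000·7.6) / 0.054054 = -0.226937/0.054054 ≈ -4.2.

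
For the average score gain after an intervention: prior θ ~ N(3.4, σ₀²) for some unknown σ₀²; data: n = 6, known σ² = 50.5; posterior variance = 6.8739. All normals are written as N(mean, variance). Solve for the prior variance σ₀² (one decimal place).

For the Normal–Normal model with known σ², precisions add: τ_n = τ₀ + n/σ².
So 1/σ₀² = 1/6.8739 − 6/50.5 = 0.145478 − 0.118812 = 0.026666.
Hence σ₀² = 1/0.026666 ≈ 37.5.

σ₀² = 37.5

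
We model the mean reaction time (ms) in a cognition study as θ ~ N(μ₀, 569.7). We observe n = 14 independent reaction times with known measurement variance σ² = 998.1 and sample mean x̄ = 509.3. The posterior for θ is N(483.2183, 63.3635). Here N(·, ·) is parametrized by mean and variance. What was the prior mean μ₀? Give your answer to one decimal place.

With known observation variance, the Normal–Normal posterior has precision τ_n = τ₀ + n/σ² and mean μ_n = (τ₀μ₀ + (n/σ²)x̄)/τ_n.
Here τ₀ = 1/569.7 = 0.001755 and τ_data = 14/998.1 = 0.014027, so τ_n = 0.015782.
Rearranging for μ₀: μ₀ = (μ_n·τ_n − τ_data·x̄)/τ₀ = (483.2183·0.015782 − 0.014027·509.3) / 0.001755 = 0.482200/0.001755 ≈ 274.8.

μ₀ = 274.8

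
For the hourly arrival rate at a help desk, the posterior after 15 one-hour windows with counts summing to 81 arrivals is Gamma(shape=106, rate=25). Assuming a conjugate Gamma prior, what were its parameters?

Gamma–Poisson conjugacy: posterior shape = α + Σxᵢ, posterior rate = β + n.
So α = 106 − 81 = 25 and β = 25 − 15 = 10.

Gamma(shape=25, rate=10)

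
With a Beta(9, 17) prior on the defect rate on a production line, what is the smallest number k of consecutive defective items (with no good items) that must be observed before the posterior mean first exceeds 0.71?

k = 33

After k defective items and 0 good items the posterior is Beta(9+k, 17), with mean (9+k)/(9+17+k).
Set (9+k)/(26+k) > 0.71 and solve: k > (0.71·26 − 9)/(1 − 0.71) = 32.621.
The smallest integer exceeding 32.621 is 33, and checking k=33: (42)/(59) = 0.7119 > 0.71.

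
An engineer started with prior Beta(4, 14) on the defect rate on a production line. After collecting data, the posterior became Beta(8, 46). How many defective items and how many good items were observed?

A Beta(a, b) prior with s successes and f failures in binomial data gives a Beta(a+s, b+f) posterior.
Match parameters: s=8−4=4, f=46−14=32.

4 defective items and 32 good items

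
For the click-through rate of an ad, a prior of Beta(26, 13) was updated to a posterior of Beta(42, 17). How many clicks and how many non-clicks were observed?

Beta is conjugate to the binomial likelihood: posterior = Beta(a+s, b+f).
So s = 42 − 26 = 16 and f = 17 − 13 = 4.

16 clicks and 4 non-clicks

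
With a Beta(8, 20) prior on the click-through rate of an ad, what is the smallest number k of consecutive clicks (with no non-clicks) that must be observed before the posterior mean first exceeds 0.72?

k = 44

After k clicks and 0 non-clicks the posterior is Beta(8+k, 20), with mean (8+k)/(8+20+k).
Set (8+k)/(28+k) > 0.72 and solve: k > (0.72·28 − 8)/(1 − 0.72) = 43.429.
The smallest integer exceeding 43.429 is 44, and checking k=44: (52)/(72) = 0.7222 > 0.72.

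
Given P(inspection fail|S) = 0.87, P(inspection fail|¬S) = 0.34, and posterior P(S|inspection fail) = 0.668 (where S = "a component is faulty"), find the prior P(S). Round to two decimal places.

P(S) = 0.44

In odds form, posterior odds = prior odds × likelihood ratio, so prior odds = posterior odds ÷ LR.
Posterior odds = 0.668/(1−0.668) = 2.0120. LR = 0.87/0.34 = 2.5588.
Prior odds = 2.0120/2.5588 = 0.7863, so P(S) = 0.7863/(1+0.7863) ≈ 0.44.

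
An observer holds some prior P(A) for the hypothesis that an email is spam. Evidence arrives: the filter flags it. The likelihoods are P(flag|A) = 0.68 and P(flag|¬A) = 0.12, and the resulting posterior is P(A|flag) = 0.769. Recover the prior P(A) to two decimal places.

P(A) = 0.37

In odds form, posterior odds = prior odds × likelihood ratio, so prior odds = posterior odds ÷ LR.
Posterior odds = 0.769/(1−0.769) = 3.3290. LR = 0.68/0.12 = 5.6667.
Prior odds = 3.3290/5.6667 = 0.5875, so P(A) = 0.5875/(1+0.5875) ≈ 0.37.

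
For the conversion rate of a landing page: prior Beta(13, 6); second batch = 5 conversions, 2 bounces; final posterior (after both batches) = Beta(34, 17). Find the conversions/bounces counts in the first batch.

Sequential conjugate updates are equivalent to a single update on the pooled data, so total successes = posterior α − prior α and total failures = posterior β − prior β.
Total across both batches: 34−13=21 conversions, 17−6=11 bounces.
Subtract the second batch: 21−5=16 conversions and 11−2=9 bounces.

16 conversions and 9 bounces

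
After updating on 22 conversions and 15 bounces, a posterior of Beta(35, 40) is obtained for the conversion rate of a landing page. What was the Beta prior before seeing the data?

Under Beta–binomial conjugacy the posterior parameters are (a+s, b+f).
Subtract the data counts: 35−22=13, 40−15=25.

Beta(13, 25)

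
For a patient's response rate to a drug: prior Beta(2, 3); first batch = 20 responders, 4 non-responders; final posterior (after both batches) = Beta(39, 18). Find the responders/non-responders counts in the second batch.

17 responders and 11 non-responders

Because Beta–binomial updating is additive in the counts, the combined data contributed (α_post−α_prior, β_post−β_prior) successes and failures.
Total across both batches: 39−2=37 responders, 18−3=15 non-responders.
Subtract the first batch: 37−20=17 responders and 15−4=11 non-responders.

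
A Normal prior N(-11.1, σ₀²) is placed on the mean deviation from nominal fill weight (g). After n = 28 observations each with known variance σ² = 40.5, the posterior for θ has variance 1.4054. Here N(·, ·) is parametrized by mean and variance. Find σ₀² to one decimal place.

σ₀² = 49.5

Posterior precision equals prior precision plus data precision: 1/σ_n² = 1/σ₀² + n/σ².
So 1/σ₀² = 1/1.4054 − 28/40.5 = 0.711541 − 0.691358 = 0.020183.
Hence σ₀² = 1/0.020183 ≈ 49.5.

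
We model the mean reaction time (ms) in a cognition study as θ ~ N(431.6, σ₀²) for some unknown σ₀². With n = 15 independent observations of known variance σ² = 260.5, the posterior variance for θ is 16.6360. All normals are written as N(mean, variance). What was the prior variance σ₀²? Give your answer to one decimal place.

Posterior precision equals prior precision plus data precision: 1/σ_n² = 1/σ₀² + n/σ².
So 1/σ₀² = 1/16.6360 − 15/260.5 = 0.060111 − 0.057582 = 0.002529.
Hence σ₀² = 1/0.002529 ≈ 395.4.

σ₀² = 395.4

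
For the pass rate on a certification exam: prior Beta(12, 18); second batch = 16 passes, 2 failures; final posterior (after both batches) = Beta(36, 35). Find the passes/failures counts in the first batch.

8 passes and 15 failures

Sequential conjugate updates are equivalent to a single update on the pooled data, so total successes = posterior α − prior α and total failures = posterior β − prior β.
Total across both batches: 36−12=24 passes, 35−18=17 failures.
Subtract the second batch: 24−16=8 passes and 17−2=15 failures.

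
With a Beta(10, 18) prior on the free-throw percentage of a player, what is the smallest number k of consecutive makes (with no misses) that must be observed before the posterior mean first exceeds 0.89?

k = 136

After k makes and 0 misses the posterior is Beta(10+k, 18), with mean (10+k)/(10+18+k).
Set (10+k)/(28+k) > 0.89 and solve: k > (0.89·28 − 10)/(1 − 0.89) = 135.636.
The smallest integer exceeding 135.636 is 136.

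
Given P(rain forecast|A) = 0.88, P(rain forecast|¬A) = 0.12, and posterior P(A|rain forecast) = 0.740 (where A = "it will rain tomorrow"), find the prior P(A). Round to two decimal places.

Bayes' rule in odds form gives O(A|E) = O(A)·[P(E|A)/P(E|¬A)], hence O(A) = O(A|E)/LR.
Posterior odds = 0.740/(1−0.740) = 2.8462. LR = 0.88/0.12 = 7.3333.
Prior odds = 2.8462/7.3333 = 0.3881, so P(A) = 0.3881/(1+0.3881) ≈ 0.28.

P(A) = 0.28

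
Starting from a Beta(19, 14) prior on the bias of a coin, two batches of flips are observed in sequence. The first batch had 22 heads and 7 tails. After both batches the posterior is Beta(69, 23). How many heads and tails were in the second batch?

28 heads and 2 tails

Because Beta–binomial updating is additive in the counts, the combined data contributed (α_post−α_prior, β_post−β_prior) successes and failures.
Total across both batches: 69−19=50 heads, 23−14=9 tails.
Subtract the first batch: 50−22=28 heads and 9−7=2 tails.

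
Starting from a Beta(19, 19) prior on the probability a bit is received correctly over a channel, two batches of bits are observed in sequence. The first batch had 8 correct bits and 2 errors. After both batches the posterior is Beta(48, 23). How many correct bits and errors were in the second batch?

Sequential conjugate updates are equivalent to a single update on the pooled data, so total successes = posterior α − prior α and total failures = posterior β − prior β.
Total across both batches: 48−19=29 correct bits, 23−19=4 errors.
Subtract the first batch: 29−8=21 correct bits and 4−2=2 errors.

21 correct bits and 2 errors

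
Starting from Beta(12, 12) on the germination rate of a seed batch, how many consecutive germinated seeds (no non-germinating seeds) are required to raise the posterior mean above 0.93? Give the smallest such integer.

After k germinated seeds and 0 non-germinating seeds the posterior is Beta(12+k, 12), with mean (12+k)/(12+12+k).
Set (12+k)/(24+k) > 0.93 and solve: k > (0.93·24 − 12)/(1 − 0.93) = 147.429.
The smallest integer exceeding 147.429 is 148.

k = 148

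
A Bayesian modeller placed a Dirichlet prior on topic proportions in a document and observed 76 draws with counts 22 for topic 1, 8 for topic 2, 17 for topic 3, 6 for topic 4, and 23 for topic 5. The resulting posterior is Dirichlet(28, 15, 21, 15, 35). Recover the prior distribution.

Dirichlet(6, 7, 4, 9, 12)

For a Dirichlet(α) prior with multinomial counts c, the posterior is Dirichlet(α + c) componentwise.
Subtract each count from the matching posterior parameter: 28−22=6, 15−8=7, 21−17=4, 15−6=9, 35−23=12.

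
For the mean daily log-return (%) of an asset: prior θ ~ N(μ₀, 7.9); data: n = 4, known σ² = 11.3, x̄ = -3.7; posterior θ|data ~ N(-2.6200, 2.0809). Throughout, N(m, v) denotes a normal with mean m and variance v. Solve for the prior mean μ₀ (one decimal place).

With known observation variance, the Normal–Normal posterior has precision τ_n = τ₀ + n/σ² and mean μ_n = (τ₀μ₀ + (n/σ²)x̄)/τ_n.
Here τ₀ = 1/7.9 = 0.126582 and τ_data = 4/11.3 = 0.353982, so τ_n = 0.480564.
Rearranging for μ₀: μ₀ = (μ_n·τ_n − τ_data·x̄)/τ₀ = (-2.6200·0.480564 − 0.353982·-3.7) / 0.126582 = 0.050656/0.126582 ≈ 0.4.

μ₀ = 0.4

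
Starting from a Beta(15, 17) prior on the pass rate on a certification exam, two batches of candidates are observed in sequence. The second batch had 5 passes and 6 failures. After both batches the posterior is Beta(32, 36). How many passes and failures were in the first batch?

12 passes and 13 failures

Sequential conjugate updates are equivalent to a single update on the pooled data, so total successes = posterior α − prior α and total failures = posterior β − prior β.
Total across both batches: 32−15=17 passes, 36−17=19 failures.
Subtract the second batch: 17−5=12 passes and 19−6=13 failures.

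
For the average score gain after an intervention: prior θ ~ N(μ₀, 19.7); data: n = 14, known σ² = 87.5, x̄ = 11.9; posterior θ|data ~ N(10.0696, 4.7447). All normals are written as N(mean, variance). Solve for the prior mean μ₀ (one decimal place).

The posterior mean is a precision-weighted average: μ_n = (τ₀μ₀ + τ_data·x̄)/(τ₀+τ_data), with τ₀=1/σ₀² and τ_data=n/σ².
Here τ₀ = 1/19.7 = 0.050761 and τ_data = 14/87.5 = 0.160000, so τ_n = 0.210761.
Rearranging for μ₀: μ₀ = (μ_n·τ_n − τ_data·x̄)/τ₀ = (10.0696·0.210761 − 0.160000·11.9) / 0.050761 = 0.218279/0.050761 ≈ 4.3.

μ₀ = 4.3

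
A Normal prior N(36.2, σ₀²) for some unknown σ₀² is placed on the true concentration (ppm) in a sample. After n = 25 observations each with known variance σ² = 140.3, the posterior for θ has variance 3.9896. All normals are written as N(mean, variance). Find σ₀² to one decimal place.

For the Normal–Normal model with known σ², precisions add: τ_n = τ₀ + n/σ².
So 1/σ₀² = 1/3.9896 − 25/140.3 = 0.250652 − 0.178190 = 0.072462.
Hence σ₀² = 1/0.072462 ≈ 13.8.

σ₀² = 13.8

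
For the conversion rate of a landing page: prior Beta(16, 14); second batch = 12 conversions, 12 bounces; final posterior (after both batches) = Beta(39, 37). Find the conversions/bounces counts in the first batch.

Sequential conjugate updates are equivalent to a single update on the pooled data, so total successes = posterior α − prior α and total failures = posterior β − prior β.
Total across both batches: 39−16=23 conversions, 37−14=23 bounces.
Subtract the second batch: 23−12=11 conversions and 23−12=11 bounces.

11 conversions and 11 bounces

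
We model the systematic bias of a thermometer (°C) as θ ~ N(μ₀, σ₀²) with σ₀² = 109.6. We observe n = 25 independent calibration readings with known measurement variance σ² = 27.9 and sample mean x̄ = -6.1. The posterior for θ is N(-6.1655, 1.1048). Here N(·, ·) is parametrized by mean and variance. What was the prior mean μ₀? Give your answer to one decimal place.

The posterior mean is a precision-weighted average: μ_n = (τ₀μ₀ + τ_data·x̄)/(τ₀+τ_data), with τ₀=1/σ₀² and τ_data=n/σ².
Here τ₀ = 1/109.6 = 0.009124 and τ_data = 25/27.9 = 0.896057, so τ_n = 0.905181.
Rearranging for μ₀: μ₀ = (μ_n·τ_n − τ_data·x̄)/τ₀ = (-6.1655·0.905181 − 0.896057·-6.1) / 0.009124 = -0.114946/0.009124 ≈ -12.6.

μ₀ = -12.6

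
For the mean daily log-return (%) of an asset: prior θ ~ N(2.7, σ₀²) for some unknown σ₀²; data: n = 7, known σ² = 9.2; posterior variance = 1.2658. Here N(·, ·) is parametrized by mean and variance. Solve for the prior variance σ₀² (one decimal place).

Posterior precision equals prior precision plus data precision: 1/σ_n² = 1/σ₀² + n/σ².
So 1/σ₀² = 1/1.2658 − 7/9.2 = 0.790014 − 0.760870 = 0.029144.
Hence σ₀² = 1/0.029144 ≈ 34.3.

σ₀² = 34.3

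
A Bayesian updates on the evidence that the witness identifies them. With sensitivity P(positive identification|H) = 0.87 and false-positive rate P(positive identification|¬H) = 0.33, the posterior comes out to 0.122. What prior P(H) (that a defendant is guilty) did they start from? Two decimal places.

In odds form, posterior odds = prior odds × likelihood ratio, so prior odds = posterior odds ÷ LR.
Posterior odds = 0.122/(1−0.122) = 0.1390. LR = 0.87/0.33 = 2.6364.
Prior odds = 0.1390/2.6364 = 0.0527, so P(H) = 0.0527/(1+0.0527) ≈ 0.05.

P(H) = 0.05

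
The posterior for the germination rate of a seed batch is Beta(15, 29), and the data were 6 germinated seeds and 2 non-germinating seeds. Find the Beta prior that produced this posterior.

Beta(9, 27)

Under Beta–binomial conjugacy the posterior parameters are (α+s, β+f).
So α = 15 − 6 = 9 and β = 29 − 2 = 27.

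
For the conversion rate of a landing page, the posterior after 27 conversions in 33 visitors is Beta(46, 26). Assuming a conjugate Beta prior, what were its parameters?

Beta is conjugate to the binomial likelihood: posterior = Beta(a+s, b+f).
Subtract the data counts: 46−27=19, 26−6=20.

Beta(19, 20)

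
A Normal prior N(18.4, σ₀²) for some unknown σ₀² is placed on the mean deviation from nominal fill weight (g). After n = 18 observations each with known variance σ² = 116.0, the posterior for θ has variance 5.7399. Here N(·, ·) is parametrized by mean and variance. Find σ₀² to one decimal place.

Posterior precision equals prior precision plus data precision: 1/σ_n² = 1/σ₀² + n/σ².
So 1/σ₀² = 1/5.7399 − 18/116.0 = 0.174219 − 0.155172 = 0.019047.
Hence σ₀² = 1/0.019047 ≈ 52.5.

σ₀² = 52.5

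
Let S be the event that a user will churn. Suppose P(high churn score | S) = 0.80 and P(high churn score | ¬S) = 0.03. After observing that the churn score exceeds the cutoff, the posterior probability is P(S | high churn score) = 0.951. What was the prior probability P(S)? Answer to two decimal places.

Bayes' rule in odds form gives O(S|E) = O(S)·[P(E|S)/P(E|¬S)], hence O(S) = O(S|E)/LR.
Posterior odds = 0.951/(1−0.951) = 19.4082. LR = 0.80/0.03 = 26.6667.
Prior odds = 19.4082/26.6667 = 0.7278, so P(S) = 0.7278/(1+0.7278) ≈ 0.42.

P(S) = 0.42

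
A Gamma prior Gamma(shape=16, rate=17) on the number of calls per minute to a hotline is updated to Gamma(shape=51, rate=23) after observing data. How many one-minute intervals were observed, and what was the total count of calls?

n = 6 one-minute intervals with total 35 calls

A Gamma(α, β) prior (rate parametrization) on a Poisson rate with n observations summing to S gives posterior Gamma(α+S, β+n).
Matching: Σxᵢ = 51 − 16 = 35 and n = 23 − 17 = 6.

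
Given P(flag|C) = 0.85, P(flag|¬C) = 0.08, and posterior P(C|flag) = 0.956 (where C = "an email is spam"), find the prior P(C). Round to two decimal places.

P(C) = 0.67

In odds form, posterior odds = prior odds × likelihood ratio, so prior odds = posterior odds ÷ LR.
Posterior odds = 0.956/(1−0.956) = 21.7273. LR = 0.85/0.08 = 10.6250.
Prior odds = 21.7273/10.6250 = 2.0449, so P(C) = 2.0449/(1+2.0449) ≈ 0.67.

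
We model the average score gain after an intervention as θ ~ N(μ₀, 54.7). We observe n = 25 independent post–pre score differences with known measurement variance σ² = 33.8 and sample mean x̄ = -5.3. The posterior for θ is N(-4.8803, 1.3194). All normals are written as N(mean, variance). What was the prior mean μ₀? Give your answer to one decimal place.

μ₀ = 12.1

The posterior mean is a precision-weighted average: μ_n = (τ₀μ₀ + τ_data·x̄)/(τ₀+τ_data), with τ₀=1/σ₀² and τ_data=n/σ².
Here τ₀ = 1/54.7 = 0.018282 and τ_data = 25/33.8 = 0.739645, so τ_n = 0.757927.
Rearranging for μ₀: μ₀ = (μ_n·τ_n − τ_data·x̄)/τ₀ = (-4.8803·0.757927 − 0.739645·-5.3) / 0.018282 = 0.221207/0.018282 ≈ 12.1.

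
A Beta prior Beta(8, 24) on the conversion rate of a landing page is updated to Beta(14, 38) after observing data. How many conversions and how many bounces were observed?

6 conversions and 14 bounces

Under Beta–binomial conjugacy the posterior parameters are (α+s, β+f).
Match parameters: s=14−8=6, f=38−24=14.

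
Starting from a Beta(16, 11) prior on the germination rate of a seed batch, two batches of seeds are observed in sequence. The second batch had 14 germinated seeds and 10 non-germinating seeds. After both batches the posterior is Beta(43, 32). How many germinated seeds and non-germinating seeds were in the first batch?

Because Beta–binomial updating is additive in the counts, the combined data contributed (α_post−α_prior, β_post−β_prior) successes and failures.
Total across both batches: 43−16=27 germinated seeds, 32−11=21 non-germinating seeds.
Subtract the second batch: 27−14=13 germinated seeds and 21−10=11 non-germinating seeds.

13 germinated seeds and 11 non-germinating seeds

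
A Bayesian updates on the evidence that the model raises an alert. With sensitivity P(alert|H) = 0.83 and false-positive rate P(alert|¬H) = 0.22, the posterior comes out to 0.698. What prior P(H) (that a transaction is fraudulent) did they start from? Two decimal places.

P(H) = 0.38

In odds form, posterior odds = prior odds × likelihood ratio, so prior odds = posterior odds ÷ LR.
Posterior odds = 0.698/(1−0.698) = 2.3113. LR = 0.83/0.22 = 3.7727.
Prior odds = 2.3113/3.7727 = 0.6126, so P(H) = 0.6126/(1+0.6126) ≈ 0.38.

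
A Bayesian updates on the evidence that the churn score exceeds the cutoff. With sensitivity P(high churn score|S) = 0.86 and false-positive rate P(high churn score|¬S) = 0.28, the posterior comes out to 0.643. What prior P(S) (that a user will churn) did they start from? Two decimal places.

P(S) = 0.37

In odds form, posterior odds = prior odds × likelihood ratio, so prior odds = posterior odds ÷ LR.
Posterior odds = 0.643/(1−0.643) = 1.8011. LR = 0.86/0.28 = 3.0714.
Prior odds = 1.8011/3.0714 = 0.5864, so P(S) = 0.5864/(1+0.5864) ≈ 0.37.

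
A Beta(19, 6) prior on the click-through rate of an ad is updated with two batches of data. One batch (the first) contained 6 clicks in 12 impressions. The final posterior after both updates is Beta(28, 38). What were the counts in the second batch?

Because Beta–binomial updating is additive in the counts, the combined data contributed (α_post−α_prior, β_post−β_prior) successes and failures.
Total across both batches: 28−19=9 clicks, 38−6=32 non-clicks.
Subtract the first batch: 9−6=3 clicks and 32−6=26 non-clicks.

3 clicks and 26 non-clicks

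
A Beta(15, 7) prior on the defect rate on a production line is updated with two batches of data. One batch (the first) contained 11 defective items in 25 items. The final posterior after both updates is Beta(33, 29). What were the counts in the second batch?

7 defective items and 8 good items

Because Beta–binomial updating is additive in the counts, the combined data contributed (α_post−α_prior, β_post−β_prior) successes and failures.
Total across both batches: 33−15=18 defective items, 29−7=22 good items.
Subtract the first batch: 18−11=7 defective items and 22−14=8 good items.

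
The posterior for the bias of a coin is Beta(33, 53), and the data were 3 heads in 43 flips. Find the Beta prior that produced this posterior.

A Beta(a, b) prior with s successes and f failures in binomial data gives a Beta(a+s, b+f) posterior.
Subtract the data counts: 33−3=30, 53−40=13.

Beta(30, 13)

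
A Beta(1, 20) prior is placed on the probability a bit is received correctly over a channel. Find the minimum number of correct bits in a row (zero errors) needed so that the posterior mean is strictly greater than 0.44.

k = 15

After k correct bits and 0 errors the posterior is Beta(1+k, 20), with mean (1+k)/(1+20+k).
Set (1+k)/(21+k) > 0.44 and solve: k > (0.44·21 − 1)/(1 − 0.44) = 14.714.
The smallest integer exceeding 14.714 is 15, and checking k=15: (16)/(36) = 0.4444 > 0.44.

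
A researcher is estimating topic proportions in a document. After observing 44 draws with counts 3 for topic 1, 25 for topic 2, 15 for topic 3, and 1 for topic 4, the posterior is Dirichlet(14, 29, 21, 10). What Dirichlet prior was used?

Dirichlet(11, 4, 6, 9)

For a Dirichlet(α) prior with multinomial counts c, the posterior is Dirichlet(α + c) componentwise.
Subtract each count from the matching posterior parameter: 14−3=11, 29−25=4, 21−15=6, 10−1=9.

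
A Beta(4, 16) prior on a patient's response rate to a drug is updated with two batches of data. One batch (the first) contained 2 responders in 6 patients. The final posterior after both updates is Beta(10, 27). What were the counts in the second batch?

4 responders and 7 non-responders

Because Beta–binomial updating is additive in the counts, the combined data contributed (α_post−α_prior, β_post−β_prior) successes and failures.
Total across both batches: 10−4=6 responders, 27−16=11 non-responders.
Subtract the first batch: 6−2=4 responders and 11−4=7 non-responders.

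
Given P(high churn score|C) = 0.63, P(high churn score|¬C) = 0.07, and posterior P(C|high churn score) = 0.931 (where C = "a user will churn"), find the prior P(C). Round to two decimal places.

P(C) = 0.60

Bayes' rule in odds form gives O(C|E) = O(C)·[P(E|C)/P(E|¬C)], hence O(C) = O(C|E)/LR.
Posterior odds = 0.931/(1−0.931) = 13.4928. LR = 0.63/0.07 = 9.0000.
Prior odds = 13.4928/9.0000 = 1.4992, so P(C) = 1.4992/(1+1.4992) ≈ 0.60.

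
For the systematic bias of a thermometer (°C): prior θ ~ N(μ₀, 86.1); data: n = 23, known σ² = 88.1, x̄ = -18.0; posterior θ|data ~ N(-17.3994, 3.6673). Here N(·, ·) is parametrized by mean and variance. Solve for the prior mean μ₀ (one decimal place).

The posterior mean is a precision-weighted average: μ_n = (τ₀μ₀ + τ_data·x̄)/(τ₀+τ_data), with τ₀=1/σ₀² and τ_data=n/σ².
Here τ₀ = 1/86.1 = 0.011614 and τ_data = 23/88.1 = 0.261067, so τ_n = 0.272681.
Rearranging for μ₀: μ₀ = (μ_n·τ_n − τ_data·x̄)/τ₀ = (-17.3994·0.272681 − 0.261067·-18.0) / 0.011614 = -0.045280/0.011614 ≈ -3.9.

μ₀ = -3.9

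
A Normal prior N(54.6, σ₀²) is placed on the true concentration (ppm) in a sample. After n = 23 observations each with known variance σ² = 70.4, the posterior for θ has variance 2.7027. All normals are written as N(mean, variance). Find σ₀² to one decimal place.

σ₀² = 23.1

Posterior precision equals prior precision plus data precision: 1/σ_n² = 1/σ₀² + n/σ².
So 1/σ₀² = 1/2.7027 − 23/70.4 = 0.370000 − 0.326705 = 0.043295.
Hence σ₀² = 1/0.043295 ≈ 23.1.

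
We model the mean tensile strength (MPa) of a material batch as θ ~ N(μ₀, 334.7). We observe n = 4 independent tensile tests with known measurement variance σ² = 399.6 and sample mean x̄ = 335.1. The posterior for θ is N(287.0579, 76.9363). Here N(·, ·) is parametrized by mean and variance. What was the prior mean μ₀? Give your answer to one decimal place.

μ₀ = 126.1

With known observation variance, the Normal–Normal posterior has precision τ_n = τ₀ + n/σ² and mean μ_n = (τ₀μ₀ + (n/σ²)x̄)/τ_n.
Here τ₀ = 1/334.7 = 0.002988 and τ_data = 4/399.6 = 0.010010, so τ_n = 0.012998.
Rearranging for μ₀: μ₀ = (μ_n·τ_n − τ_data·x̄)/τ₀ = (287.0579·0.012998 − 0.010010·335.1) / 0.002988 = 0.376828/0.002988 ≈ 126.1.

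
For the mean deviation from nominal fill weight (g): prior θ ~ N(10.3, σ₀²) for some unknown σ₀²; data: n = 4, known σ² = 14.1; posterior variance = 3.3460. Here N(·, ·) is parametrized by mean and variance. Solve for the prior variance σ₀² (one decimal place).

σ₀² = 65.9

Posterior precision equals prior precision plus data precision: 1/σ_n² = 1/σ₀² + n/σ².
So 1/σ₀² = 1/3.3460 − 4/14.1 = 0.298864 − 0.283688 = 0.015176.
Hence σ₀² = 1/0.015176 ≈ 65.9.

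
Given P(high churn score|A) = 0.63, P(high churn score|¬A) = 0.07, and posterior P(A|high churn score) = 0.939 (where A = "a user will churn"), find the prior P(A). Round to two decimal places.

P(A) = 0.63

In odds form, posterior odds = prior odds × likelihood ratio, so prior odds = posterior odds ÷ LR.
Posterior odds = 0.939/(1−0.939) = 15.3934. LR = 0.63/0.07 = 9.0000.
Prior odds = 15.3934/9.0000 = 1.7104, so P(A) = 1.7104/(1+1.7104) ≈ 0.63.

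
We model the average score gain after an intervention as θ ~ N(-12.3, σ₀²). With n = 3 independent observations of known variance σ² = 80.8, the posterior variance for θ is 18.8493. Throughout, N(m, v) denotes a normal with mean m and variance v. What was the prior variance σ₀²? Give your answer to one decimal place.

For the Normal–Normal model with known σ², precisions add: τ_n = τ₀ + n/σ².
So 1/σ₀² = 1/18.8493 − 3/80.8 = 0.053052 − 0.037129 = 0.015923.
Hence σ₀² = 1/0.015923 ≈ 62.8.

σ₀² = 62.8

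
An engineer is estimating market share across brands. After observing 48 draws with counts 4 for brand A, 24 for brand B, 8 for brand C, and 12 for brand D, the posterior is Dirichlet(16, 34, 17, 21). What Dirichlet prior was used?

Dirichlet(12, 10, 9, 9)

For a Dirichlet(α) prior with multinomial counts c, the posterior is Dirichlet(α + c) componentwise.
Subtract each count from the matching posterior parameter: 16−4=12, 34−24=10, 17−8=9, 21−12=9.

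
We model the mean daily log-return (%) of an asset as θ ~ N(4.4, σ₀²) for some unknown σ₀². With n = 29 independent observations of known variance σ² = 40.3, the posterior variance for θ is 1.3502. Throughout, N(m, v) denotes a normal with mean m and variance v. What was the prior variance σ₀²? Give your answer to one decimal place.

σ₀² = 47.6

Posterior precision equals prior precision plus data precision: 1/σ_n² = 1/σ₀² + n/σ².
So 1/σ₀² = 1/1.3502 − 29/40.3 = 0.740631 − 0.719603 = 0.021028.
Hence σ₀² = 1/0.021028 ≈ 47.6.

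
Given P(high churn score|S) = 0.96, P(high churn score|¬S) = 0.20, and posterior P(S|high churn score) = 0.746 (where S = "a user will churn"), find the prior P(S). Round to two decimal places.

In odds form, posterior odds = prior odds × likelihood ratio, so prior odds = posterior odds ÷ LR.
Posterior odds = 0.746/(1−0.746) = 2.9370. LR = 0.96/0.20 = 4.8000.
Prior odds = 2.9370/4.8000 = 0.6119, so P(S) = 0.6119/(1+0.6119) ≈ 0.38.

P(S) = 0.38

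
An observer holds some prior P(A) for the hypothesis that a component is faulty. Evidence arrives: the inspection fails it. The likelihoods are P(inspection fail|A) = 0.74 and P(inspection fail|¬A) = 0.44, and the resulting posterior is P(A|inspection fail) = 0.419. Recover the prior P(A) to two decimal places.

In odds form, posterior odds = prior odds × likelihood ratio, so prior odds = posterior odds ÷ LR.
Posterior odds = 0.419/(1−0.419) = 0.7212. LR = 0.74/0.44 = 1.6818.
Prior odds = 0.7212/1.6818 = 0.4288, so P(A) = 0.4288/(1+0.4288) ≈ 0.30.

P(A) = 0.30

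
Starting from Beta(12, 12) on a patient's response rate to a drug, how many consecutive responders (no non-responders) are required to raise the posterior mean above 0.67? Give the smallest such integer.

k = 13

After k responders and 0 non-responders the posterior is Beta(12+k, 12), with mean (12+k)/(12+12+k).
Set (12+k)/(24+k) > 0.67 and solve: k > (0.67·24 − 12)/(1 − 0.67) = 12.364.
The smallest integer exceeding 12.364 is 13, and checking k=13: (25)/(37) = 0.6757 > 0.67.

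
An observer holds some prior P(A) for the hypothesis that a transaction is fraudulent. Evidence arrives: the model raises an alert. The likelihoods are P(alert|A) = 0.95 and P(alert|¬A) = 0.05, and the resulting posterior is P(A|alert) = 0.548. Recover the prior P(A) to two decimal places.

P(A) = 0.06

Bayes' rule in odds form gives O(A|E) = O(A)·[P(E|A)/P(E|¬A)], hence O(A) = O(A|E)/LR.
Posterior odds = 0.548/(1−0.548) = 1.2124. LR = 0.95/0.05 = 19.0000.
Prior odds = 1.2124/19.0000 = 0.0638, so P(A) = 0.0638/(1+0.0638) ≈ 0.06.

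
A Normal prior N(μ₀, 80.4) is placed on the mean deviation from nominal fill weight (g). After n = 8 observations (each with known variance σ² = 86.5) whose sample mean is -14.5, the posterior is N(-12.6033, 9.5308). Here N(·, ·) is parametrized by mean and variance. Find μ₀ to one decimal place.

The posterior mean is a precision-weighted average: μ_n = (τ₀μ₀ + τ_data·x̄)/(τ₀+τ_data), with τ₀=1/σ₀² and τ_data=n/σ².
Here τ₀ = 1/80.4 = 0.012438 and τ_data = 8/86.5 = 0.092486, so τ_n = 0.104924.
Rearranging for μ₀: μ₀ = (μ_n·τ_n − τ_data·x̄)/τ₀ = (-12.6033·0.104924 − 0.092486·-14.5) / 0.012438 = 0.018658/0.012438 ≈ 1.5.

μ₀ = 1.5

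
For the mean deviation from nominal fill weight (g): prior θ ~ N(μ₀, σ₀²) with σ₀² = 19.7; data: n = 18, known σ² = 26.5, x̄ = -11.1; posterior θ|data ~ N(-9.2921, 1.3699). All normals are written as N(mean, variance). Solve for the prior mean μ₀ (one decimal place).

μ₀ = 14.9

The posterior mean is a precision-weighted average: μ_n = (τ₀μ₀ + τ_data·x̄)/(τ₀+τ_data), with τ₀=1/σ₀² and τ_data=n/σ².
Here τ₀ = 1/19.7 = 0.050761 and τ_data = 18/26.5 = 0.679245, so τ_n = 0.730006.
Rearranging for μ₀: μ₀ = (μ_n·τ_n − τ_data·x̄)/τ₀ = (-9.2921·0.730006 − 0.679245·-11.1) / 0.050761 = 0.756331/0.050761 ≈ 14.9.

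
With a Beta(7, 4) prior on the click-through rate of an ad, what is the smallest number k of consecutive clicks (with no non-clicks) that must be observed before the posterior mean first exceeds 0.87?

After k clicks and 0 non-clicks the posterior is Beta(7+k, 4), with mean (7+k)/(7+4+k).
Set (7+k)/(11+k) > 0.87 and solve: k > (0.87·11 − 7)/(1 − 0.87) = 19.769.
The smallest integer exceeding 19.769 is 20, and checking k=20: (27)/(31) = 0.8710 > 0.87.

k = 20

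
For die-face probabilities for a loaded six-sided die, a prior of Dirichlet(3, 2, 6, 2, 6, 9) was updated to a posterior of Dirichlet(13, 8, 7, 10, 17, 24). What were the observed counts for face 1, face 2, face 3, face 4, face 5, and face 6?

counts (10, 6, 1, 8, 11, 15)

For a Dirichlet(α) prior with multinomial counts c, the posterior is Dirichlet(α + c) componentwise.
Counts are posterior − prior componentwise: 13−3=10, 8−2=6, 7−6=1, 10−2=8, 17−6=11, 24−9=15.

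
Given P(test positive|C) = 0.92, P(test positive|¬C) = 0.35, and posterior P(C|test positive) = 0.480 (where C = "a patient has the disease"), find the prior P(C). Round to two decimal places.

Bayes' rule in odds form gives O(C|E) = O(C)·[P(E|C)/P(E|¬C)], hence O(C) = O(C|E)/LR.
Posterior odds = 0.480/(1−0.480) = 0.9231. LR = 0.92/0.35 = 2.6286.
Prior odds = 0.9231/2.6286 = 0.3512, so P(C) = 0.3512/(1+0.3512) ≈ 0.26.

P(C) = 0.26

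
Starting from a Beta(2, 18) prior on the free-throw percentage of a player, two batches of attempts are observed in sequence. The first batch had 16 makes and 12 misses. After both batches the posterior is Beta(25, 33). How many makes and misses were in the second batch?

7 makes and 3 misses

Sequential conjugate updates are equivalent to a single update on the pooled data, so total successes = posterior α − prior α and total failures = posterior β − prior β.
Total across both batches: 25−2=23 makes, 33−18=15 misses.
Subtract the first batch: 23−16=7 makes and 15−12=3 misses.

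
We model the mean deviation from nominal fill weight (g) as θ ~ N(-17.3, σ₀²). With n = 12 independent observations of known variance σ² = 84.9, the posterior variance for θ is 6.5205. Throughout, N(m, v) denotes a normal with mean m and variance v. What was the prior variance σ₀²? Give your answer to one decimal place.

σ₀² = 83.2

Posterior precision equals prior precision plus data precision: 1/σ_n² = 1/σ₀² + n/σ².
So 1/σ₀² = 1/6.5205 − 12/84.9 = 0.153362 − 0.141343 = 0.012019.
Hence σ₀² = 1/0.012019 ≈ 83.2.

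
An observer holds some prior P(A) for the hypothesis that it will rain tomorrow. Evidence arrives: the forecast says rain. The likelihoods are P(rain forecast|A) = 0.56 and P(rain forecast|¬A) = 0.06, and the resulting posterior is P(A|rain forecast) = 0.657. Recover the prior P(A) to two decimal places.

P(A) = 0.17

In odds form, posterior odds = prior odds × likelihood ratio, so prior odds = posterior odds ÷ LR.
Posterior odds = 0.657/(1−0.657) = 1.9155. LR = 0.56/0.06 = 9.3333.
Prior odds = 1.9155/9.3333 = 0.2052, so P(A) = 0.2052/(1+0.2052) ≈ 0.17.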